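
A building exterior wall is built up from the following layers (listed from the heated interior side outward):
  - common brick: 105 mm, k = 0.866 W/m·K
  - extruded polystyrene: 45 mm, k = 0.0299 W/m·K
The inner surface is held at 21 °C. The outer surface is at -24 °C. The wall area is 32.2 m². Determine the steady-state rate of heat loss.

Q ≈ 891 W

Thermal resistances in series:
R_common brick = L/(kA) = 0.105/(0.866×32.2) = 0.003765 K/W
R_extruded polystyrene = L/(kA) = 0.045/(0.0299×32.2) = 0.04674 K/W
R_total = 0.05051 K/W
Q = ΔT / R_total = 45 / 0.05051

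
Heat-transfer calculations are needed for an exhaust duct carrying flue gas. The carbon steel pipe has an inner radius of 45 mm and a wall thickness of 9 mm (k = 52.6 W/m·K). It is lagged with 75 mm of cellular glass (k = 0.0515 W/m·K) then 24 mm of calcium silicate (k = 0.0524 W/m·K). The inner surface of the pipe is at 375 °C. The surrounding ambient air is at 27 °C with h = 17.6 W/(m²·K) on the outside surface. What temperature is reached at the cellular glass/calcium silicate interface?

T ≈ 88.5 °C

Radial resistances (cylindrical: R_cond = ln(r_o/r_i)/(2πkL), R_conv = 1/(h·2πrL)):
R_carbon steel pipe wall = ln(54/45)/(2π×52.6×1) = 5.517×10^-4 K/W
R_cellular glass = ln(129/54)/(2π×0.0515×1) = 2.691 K/W
R_calcium silicate = ln(153/129)/(2π×0.0524×1) = 0.5182 K/W
R_outer film = 1/(h_o·2πr_oL) = 1/(17.6×2π×0.153×1) = 0.0591 K/W
R_total = 3.269 K/W
Q = ΔT/R_total = 348/3.269
Q = 106 W/m
T_interface = T_inner − Q·ΣR(inner→interface) = 375 − 106×2.692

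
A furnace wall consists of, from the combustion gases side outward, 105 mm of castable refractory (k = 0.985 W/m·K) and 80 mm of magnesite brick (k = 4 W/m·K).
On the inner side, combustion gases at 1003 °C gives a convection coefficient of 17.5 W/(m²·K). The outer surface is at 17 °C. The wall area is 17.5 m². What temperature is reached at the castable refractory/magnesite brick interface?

T ≈ 124 °C

Treating each layer as a thermal resistance in series:
R_inner film = 1/(h_i·A) = 1/(17.5×17.5) = 0.003265 K/W
R_castable refractory = L/(kA) = 0.105/(0.985×17.5) = 0.006091 K/W
R_magnesite brick = L/(kA) = 0.08/(4×17.5) = 0.001143 K/W
R_total = 0.0105 K/W;  Q = ΔT/R_total = 986/0.0105 = 93910 W
T_interface = T_inner − Q·ΣR(inner→interface) = 1003 − 93900×0.009357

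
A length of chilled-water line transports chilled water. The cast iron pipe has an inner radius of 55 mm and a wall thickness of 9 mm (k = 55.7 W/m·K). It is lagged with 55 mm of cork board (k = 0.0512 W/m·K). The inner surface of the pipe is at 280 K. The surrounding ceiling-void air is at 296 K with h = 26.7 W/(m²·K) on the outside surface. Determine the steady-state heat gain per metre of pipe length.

q′ ≈ 8.09 W/m

Cylindrical conduction, so R = ln(r₂/r₁)/(2πkL) per layer, in series:
R_cast iron pipe wall = ln(64/55)/(2π×55.7×1) = 4.33×10^-4 K/W
R_cork board = ln(119/64)/(2π×0.0512×1) = 1.928 K/W
R_outer film = 1/(h_o·2πr_oL) = 1/(26.7×2π×0.119×1) = 0.05009 K/W
R_total = 1.979 K/W
Q = ΔT/R_total = 16/1.979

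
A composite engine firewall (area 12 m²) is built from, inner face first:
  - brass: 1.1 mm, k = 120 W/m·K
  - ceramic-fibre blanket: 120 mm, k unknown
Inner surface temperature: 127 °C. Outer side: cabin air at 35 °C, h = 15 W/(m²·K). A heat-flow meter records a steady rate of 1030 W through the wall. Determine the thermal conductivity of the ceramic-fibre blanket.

k ≈ 0.119 W/(m·K)

Treating each layer as a thermal resistance in series:
R_brass = L/(kA) = 0.0011/(120×12) = 7.639×10^-7 K/W
R_outer film = 1/(h_o·A) = 1/(15×12) = 0.005556 K/W
Sum of known resistances R_other = 0.005556 K/W
Total R = ΔT/Q = 92/1030 = 0.08932 K/W
R_ceramic-fibre blanket = R_total − R_other = 0.08376 K/W
k = L/(R·A) = 0.12/(0.08376×12)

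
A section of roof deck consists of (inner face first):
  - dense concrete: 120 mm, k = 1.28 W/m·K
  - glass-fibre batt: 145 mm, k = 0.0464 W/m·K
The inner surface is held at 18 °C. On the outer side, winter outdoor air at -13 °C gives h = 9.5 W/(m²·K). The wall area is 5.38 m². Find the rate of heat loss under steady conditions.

Thermal resistances in series:
R_dense concrete = L/(kA) = 0.12/(1.28×5.38) = 0.01743 K/W
R_glass-fibre batt = L/(kA) = 0.145/(0.0464×5.38) = 0.5809 K/W
R_outer film = 1/(h_o·A) = 1/(9.5×5.38) = 0.01957 K/W
R_total = 0.6178 K/W
Q = ΔT / R_total = 31 / 0.6178

Q ≈ 50.2 W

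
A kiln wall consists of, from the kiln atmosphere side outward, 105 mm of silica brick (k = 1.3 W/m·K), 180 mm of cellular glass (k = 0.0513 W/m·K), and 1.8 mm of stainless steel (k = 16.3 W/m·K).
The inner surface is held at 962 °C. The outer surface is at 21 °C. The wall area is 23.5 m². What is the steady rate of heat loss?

Using the resistance-network approach (series):
R_silica brick = L/(kA) = 0.105/(1.3×23.5) = 0.003437 K/W
R_cellular glass = L/(kA) = 0.18/(0.0513×23.5) = 0.1493 K/W
R_stainless steel = L/(kA) = 0.0018/(16.3×23.5) = 4.699×10^-6 K/W
R_total = 0.1528 K/W
Q = ΔT / R_total = 941 / 0.1528

Q ≈ 6160 W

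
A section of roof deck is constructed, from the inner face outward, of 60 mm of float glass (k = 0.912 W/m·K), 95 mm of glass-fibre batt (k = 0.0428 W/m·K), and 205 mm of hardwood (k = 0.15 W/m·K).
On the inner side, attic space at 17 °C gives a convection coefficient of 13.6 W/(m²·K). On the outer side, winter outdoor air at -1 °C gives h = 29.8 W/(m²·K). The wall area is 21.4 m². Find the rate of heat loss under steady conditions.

Thermal resistances in series:
R_inner film = 1/(h_i·A) = 1/(13.6×21.4) = 0.003436 K/W
R_float glass = L/(kA) = 0.06/(0.912×21.4) = 0.003074 K/W
R_glass-fibre batt = L/(kA) = 0.095/(0.0428×21.4) = 0.1037 K/W
R_hardwood = L/(kA) = 0.205/(0.15×21.4) = 0.06386 K/W
R_outer film = 1/(h_o·A) = 1/(29.8×21.4) = 0.001568 K/W
R_total = 0.1757 K/W
Q = ΔT / R_total = 18 / 0.1757

Q ≈ 102 W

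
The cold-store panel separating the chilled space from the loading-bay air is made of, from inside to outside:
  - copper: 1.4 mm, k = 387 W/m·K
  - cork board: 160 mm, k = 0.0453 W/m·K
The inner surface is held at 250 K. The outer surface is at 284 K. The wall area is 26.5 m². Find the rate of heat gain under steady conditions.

Q ≈ 255 W

Model the wall as resistances in series:
R_copper = L/(kA) = 0.0014/(387×26.5) = 1.365×10^-7 K/W
R_cork board = L/(kA) = 0.16/(0.0453×26.5) = 0.1333 K/W
R_total = 0.1333 K/W
Q = ΔT / R_total = 34 / 0.1333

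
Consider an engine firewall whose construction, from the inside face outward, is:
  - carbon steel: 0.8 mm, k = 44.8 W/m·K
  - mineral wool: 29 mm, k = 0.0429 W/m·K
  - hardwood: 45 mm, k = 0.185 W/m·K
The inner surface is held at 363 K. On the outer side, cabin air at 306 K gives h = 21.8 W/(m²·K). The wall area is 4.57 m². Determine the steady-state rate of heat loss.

Q ≈ 270 W

Using the resistance-network approach (series):
R_carbon steel = L/(kA) = 0.0008/(44.8×4.57) = 3.907×10^-6 K/W
R_mineral wool = L/(kA) = 0.029/(0.0429×4.57) = 0.1479 K/W
R_hardwood = L/(kA) = 0.045/(0.185×4.57) = 0.05323 K/W
R_outer film = 1/(h_o·A) = 1/(21.8×4.57) = 0.01004 K/W
R_total = 0.2112 K/W
Q = ΔT / R_total = 57 / 0.2112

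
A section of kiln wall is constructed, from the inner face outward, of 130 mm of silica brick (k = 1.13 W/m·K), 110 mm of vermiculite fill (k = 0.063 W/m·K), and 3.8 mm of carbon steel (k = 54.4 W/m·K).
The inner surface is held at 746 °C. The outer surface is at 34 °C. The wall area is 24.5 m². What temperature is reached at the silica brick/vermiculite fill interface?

Model the wall as resistances in series:
R_silica brick = L/(kA) = 0.13/(1.13×24.5) = 0.004696 K/W
R_vermiculite fill = L/(kA) = 0.11/(0.063×24.5) = 0.07127 K/W
R_carbon steel = L/(kA) = 0.0038/(54.4×24.5) = 2.851×10^-6 K/W
R_total = 0.07597 K/W;  Q = ΔT/R_total = 712/0.07597 = 9373 W
T_interface = T_inner − Q·ΣR(inner→interface) = 746 − 9370×0.004696

T ≈ 702 °C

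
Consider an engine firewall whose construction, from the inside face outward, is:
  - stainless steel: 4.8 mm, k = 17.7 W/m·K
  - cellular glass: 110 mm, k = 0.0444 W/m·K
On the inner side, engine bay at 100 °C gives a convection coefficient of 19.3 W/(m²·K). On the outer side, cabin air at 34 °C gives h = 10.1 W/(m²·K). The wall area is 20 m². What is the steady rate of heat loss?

Thermal resistances in series:
R_inner film = 1/(h_i·A) = 1/(19.3×20) = 0.002591 K/W
R_stainless steel = L/(kA) = 0.0048/(17.7×20) = 1.356×10^-5 K/W
R_cellular glass = L/(kA) = 0.11/(0.0444×20) = 0.1239 K/W
R_outer film = 1/(h_o·A) = 1/(10.1×20) = 0.00495 K/W
R_total = 0.1314 K/W
Q = ΔT / R_total = 66 / 0.1314

Q ≈ 502 W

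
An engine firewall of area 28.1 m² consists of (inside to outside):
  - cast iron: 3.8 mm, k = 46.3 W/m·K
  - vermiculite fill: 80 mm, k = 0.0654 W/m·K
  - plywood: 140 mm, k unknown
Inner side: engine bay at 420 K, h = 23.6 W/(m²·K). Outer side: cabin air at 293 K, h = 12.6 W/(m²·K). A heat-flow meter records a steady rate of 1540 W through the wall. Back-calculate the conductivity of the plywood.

Using the resistance-network approach (series):
R_inner film = 1/(h_i·A) = 1/(23.6×28.1) = 0.001508 K/W
R_cast iron = L/(kA) = 0.0038/(46.3×28.1) = 2.921×10^-6 K/W
R_vermiculite fill = L/(kA) = 0.08/(0.0654×28.1) = 0.04353 K/W
R_outer film = 1/(h_o·A) = 1/(12.6×28.1) = 0.002824 K/W
Sum of known resistances R_other = 0.04787 K/W
Total R = ΔT/Q = 127/1540 = 0.08247 K/W
R_plywood = R_total − R_other = 0.0346 K/W
k = L/(R·A) = 0.14/(0.0346×28.1)

k ≈ 0.144 W/(m·K)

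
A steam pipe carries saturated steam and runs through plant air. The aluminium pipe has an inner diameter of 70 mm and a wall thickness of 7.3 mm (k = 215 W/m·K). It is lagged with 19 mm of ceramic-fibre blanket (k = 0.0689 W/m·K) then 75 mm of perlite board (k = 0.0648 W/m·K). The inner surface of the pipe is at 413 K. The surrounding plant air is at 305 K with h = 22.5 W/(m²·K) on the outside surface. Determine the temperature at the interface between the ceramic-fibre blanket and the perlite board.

T ≈ 381 K

Cylindrical conduction, so R = ln(r₂/r₁)/(2πkL) per layer, in series:
R_aluminium pipe wall = ln(42.3/35)/(2π×215×1) = 1.402×10^-4 K/W
R_ceramic-fibre blanket = ln(61.3/42.3)/(2π×0.0689×1) = 0.857 K/W
R_perlite board = ln(136.3/61.3)/(2π×0.0648×1) = 1.963 K/W
R_outer film = 1/(h_o·2πr_oL) = 1/(22.5×2π×0.1363×1) = 0.0519 K/W
R_total = 2.872 K/W
Q = ΔT/R_total = 108/2.872
Q = 37.6 W/m
T_interface = T_inner − Q·ΣR(inner→interface) = 413 − 37.6×0.8571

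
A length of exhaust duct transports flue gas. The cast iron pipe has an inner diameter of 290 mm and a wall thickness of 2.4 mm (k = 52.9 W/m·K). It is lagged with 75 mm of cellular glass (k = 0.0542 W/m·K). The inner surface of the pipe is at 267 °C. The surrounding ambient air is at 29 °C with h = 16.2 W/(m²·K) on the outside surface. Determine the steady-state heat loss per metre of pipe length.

q′ ≈ 190 W/m

Per-layer cylindrical resistances, series-summed:
R_cast iron pipe wall = ln(147.4/145)/(2π×52.9×1) = 4.939×10^-5 K/W
R_cellular glass = ln(222.4/147.4)/(2π×0.0542×1) = 1.208 K/W
R_outer film = 1/(h_o·2πr_oL) = 1/(16.2×2π×0.2224×1) = 0.04417 K/W
R_total = 1.252 K/W
Q = ΔT/R_total = 238/1.252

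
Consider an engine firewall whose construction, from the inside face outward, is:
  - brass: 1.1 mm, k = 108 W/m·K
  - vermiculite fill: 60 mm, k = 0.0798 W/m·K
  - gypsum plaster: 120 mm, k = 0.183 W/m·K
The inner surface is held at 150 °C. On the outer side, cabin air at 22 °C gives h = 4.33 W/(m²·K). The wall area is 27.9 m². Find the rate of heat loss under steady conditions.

Model the wall as resistances in series:
R_brass = L/(kA) = 0.0011/(108×27.9) = 3.651×10^-7 K/W
R_vermiculite fill = L/(kA) = 0.06/(0.0798×27.9) = 0.02695 K/W
R_gypsum plaster = L/(kA) = 0.12/(0.183×27.9) = 0.0235 K/W
R_outer film = 1/(h_o·A) = 1/(4.33×27.9) = 0.008278 K/W
R_total = 0.05873 K/W
Q = ΔT / R_total = 128 / 0.05873

Q ≈ 2180 W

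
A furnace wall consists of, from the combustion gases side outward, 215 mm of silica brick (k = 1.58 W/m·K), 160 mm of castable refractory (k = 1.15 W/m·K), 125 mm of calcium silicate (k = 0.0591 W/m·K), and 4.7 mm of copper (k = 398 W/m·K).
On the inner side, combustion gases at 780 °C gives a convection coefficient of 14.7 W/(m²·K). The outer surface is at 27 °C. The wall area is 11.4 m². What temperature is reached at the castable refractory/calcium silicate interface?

Treating each layer as a thermal resistance in series:
R_inner film = 1/(h_i·A) = 1/(14.7×11.4) = 0.005967 K/W
R_silica brick = L/(kA) = 0.215/(1.58×11.4) = 0.01194 K/W
R_castable refractory = L/(kA) = 0.16/(1.15×11.4) = 0.0122 K/W
R_calcium silicate = L/(kA) = 0.125/(0.0591×11.4) = 0.1855 K/W
R_copper = L/(kA) = 0.0047/(398×11.4) = 1.036×10^-6 K/W
R_total = 0.2156 K/W;  Q = ΔT/R_total = 753/0.2156 = 3492 W
T_interface = T_inner − Q·ΣR(inner→interface) = 780 − 3490×0.03011

T ≈ 675 °C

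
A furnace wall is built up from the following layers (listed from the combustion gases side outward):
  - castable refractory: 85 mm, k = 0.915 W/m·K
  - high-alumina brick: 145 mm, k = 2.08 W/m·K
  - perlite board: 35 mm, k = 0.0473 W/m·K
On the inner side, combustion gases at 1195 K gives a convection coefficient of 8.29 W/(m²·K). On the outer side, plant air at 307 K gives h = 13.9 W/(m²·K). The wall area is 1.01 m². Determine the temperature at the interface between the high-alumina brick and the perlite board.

Thermal resistances in series:
R_inner film = 1/(h_i·A) = 1/(8.29×1.01) = 0.1194 K/W
R_castable refractory = L/(kA) = 0.085/(0.915×1.01) = 0.09198 K/W
R_high-alumina brick = L/(kA) = 0.145/(2.08×1.01) = 0.06902 K/W
R_perlite board = L/(kA) = 0.035/(0.0473×1.01) = 0.7326 K/W
R_outer film = 1/(h_o·A) = 1/(13.9×1.01) = 0.07123 K/W
R_total = 1.084 K/W;  Q = ΔT/R_total = 888/1.084 = 819 W
T_interface = T_inner − Q·ΣR(inner→interface) = 1195 − 819×0.2804

T ≈ 965 K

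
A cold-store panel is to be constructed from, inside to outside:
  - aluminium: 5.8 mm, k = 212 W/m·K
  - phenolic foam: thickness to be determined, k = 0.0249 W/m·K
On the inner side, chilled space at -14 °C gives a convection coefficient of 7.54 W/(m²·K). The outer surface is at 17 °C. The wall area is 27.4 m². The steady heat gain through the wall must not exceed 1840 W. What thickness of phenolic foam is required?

Model the wall as resistances in series:
R_inner film = 1/(h_i·A) = 1/(7.54×27.4) = 0.00484 K/W
R_aluminium = L/(kA) = 0.0058/(212×27.4) = 9.985×10^-7 K/W
Sum of the known resistances R_other = 0.004841 K/W
Required total resistance R_tot = ΔT/Q_allow = 31/1840 = 0.01685 K/W
R_phenolic foam = R_tot − R_other = 0.01201 K/W
L = R·k·A = 0.01201×0.0249×27.4

L ≈ 8.19 mm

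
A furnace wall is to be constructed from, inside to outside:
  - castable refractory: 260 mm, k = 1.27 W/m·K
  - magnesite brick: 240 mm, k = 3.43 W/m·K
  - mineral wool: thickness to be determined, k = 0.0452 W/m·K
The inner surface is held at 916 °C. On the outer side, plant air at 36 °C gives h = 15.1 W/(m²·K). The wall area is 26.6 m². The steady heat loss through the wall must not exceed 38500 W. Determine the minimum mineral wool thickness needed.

L ≈ 12.1 mm

Series thermal resistances:
R_castable refractory = L/(kA) = 0.26/(1.27×26.6) = 0.007696 K/W
R_magnesite brick = L/(kA) = 0.24/(3.43×26.6) = 0.00263 K/W
R_outer film = 1/(h_o·A) = 1/(15.1×26.6) = 0.00249 K/W
Sum of the known resistances R_other = 0.01282 K/W
Required total resistance R_tot = ΔT/Q_allow = 880/38500 = 0.02286 K/W
R_mineral wool = R_tot − R_other = 0.01004 K/W
L = R·k·A = 0.01004×0.0452×26.6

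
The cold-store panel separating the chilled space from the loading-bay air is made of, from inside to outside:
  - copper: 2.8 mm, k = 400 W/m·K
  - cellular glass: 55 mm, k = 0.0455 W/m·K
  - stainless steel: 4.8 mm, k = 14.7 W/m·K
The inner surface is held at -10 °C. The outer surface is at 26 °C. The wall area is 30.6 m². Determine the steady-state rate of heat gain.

Treating each layer as a thermal resistance in series:
R_copper = L/(kA) = 0.0028/(400×30.6) = 2.288×10^-7 K/W
R_cellular glass = L/(kA) = 0.055/(0.0455×30.6) = 0.0395 K/W
R_stainless steel = L/(kA) = 0.0048/(14.7×30.6) = 1.067×10^-5 K/W
R_total = 0.03951 K/W
Q = ΔT / R_total = 36 / 0.03951

Q ≈ 911 W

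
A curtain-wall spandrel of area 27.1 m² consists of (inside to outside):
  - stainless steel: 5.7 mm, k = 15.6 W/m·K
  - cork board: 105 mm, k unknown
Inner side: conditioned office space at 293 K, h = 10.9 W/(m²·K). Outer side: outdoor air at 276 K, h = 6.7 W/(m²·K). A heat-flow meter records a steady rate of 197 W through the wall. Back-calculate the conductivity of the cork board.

Treating each layer as a thermal resistance in series:
R_inner film = 1/(h_i·A) = 1/(10.9×27.1) = 0.003385 K/W
R_stainless steel = L/(kA) = 0.0057/(15.6×27.1) = 1.348×10^-5 K/W
R_outer film = 1/(h_o·A) = 1/(6.7×27.1) = 0.005508 K/W
Sum of known resistances R_other = 0.008906 K/W
Total R = ΔT/Q = 17/197 = 0.08629 K/W
R_cork board = R_total − R_other = 0.07739 K/W
k = L/(R·A) = 0.105/(0.07739×27.1)

k ≈ 0.0501 W/(m·K)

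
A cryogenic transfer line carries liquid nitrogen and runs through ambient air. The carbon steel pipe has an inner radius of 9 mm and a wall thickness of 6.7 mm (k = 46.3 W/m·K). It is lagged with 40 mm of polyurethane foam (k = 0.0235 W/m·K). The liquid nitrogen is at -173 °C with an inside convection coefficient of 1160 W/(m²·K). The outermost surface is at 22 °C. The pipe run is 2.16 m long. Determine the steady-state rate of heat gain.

Q ≈ 49 W

Radial resistances (cylindrical: R_cond = ln(r_o/r_i)/(2πkL), R_conv = 1/(h·2πrL)):
R_inner film = 1/(h_i·2πr₁L) = 1/(1160×2π×0.009×2.16) = 0.007058 K/W
R_carbon steel pipe wall = ln(15.7/9)/(2π×46.3×2.16) = 8.855×10^-4 K/W
R_polyurethane foam = ln(55.7/15.7)/(2π×0.0235×2.16) = 3.97 K/W
R_total = 3.978 K/W
Q = ΔT/R_total = 195/3.978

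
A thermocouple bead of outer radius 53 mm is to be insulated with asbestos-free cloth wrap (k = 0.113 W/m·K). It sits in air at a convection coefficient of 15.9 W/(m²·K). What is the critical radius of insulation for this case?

For a sphere r_cr = 2k/h = 2×0.113/15.9
r_cr = 14.2 mm; since the bare radius (53 mm) is above r_cr, any added insulation will reduce heat loss.

r_cr ≈ 14.2 mm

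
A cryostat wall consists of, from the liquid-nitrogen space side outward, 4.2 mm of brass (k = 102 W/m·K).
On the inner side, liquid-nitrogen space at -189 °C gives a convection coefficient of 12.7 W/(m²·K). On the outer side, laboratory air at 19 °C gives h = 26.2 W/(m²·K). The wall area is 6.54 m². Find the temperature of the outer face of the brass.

Series thermal resistances:
R_inner film = 1/(h_i·A) = 1/(12.7×6.54) = 0.01204 K/W
R_brass = L/(kA) = 0.0042/(102×6.54) = 6.296×10^-6 K/W
R_outer film = 1/(h_o·A) = 1/(26.2×6.54) = 0.005836 K/W
R_total = 0.01788 K/W;  Q = ΔT/R_total = 208/0.01788 = 11630 W
T_interface = T_inner + Q·ΣR(inner→interface) = -189 + 11600×0.01205

T ≈ -48.9 °C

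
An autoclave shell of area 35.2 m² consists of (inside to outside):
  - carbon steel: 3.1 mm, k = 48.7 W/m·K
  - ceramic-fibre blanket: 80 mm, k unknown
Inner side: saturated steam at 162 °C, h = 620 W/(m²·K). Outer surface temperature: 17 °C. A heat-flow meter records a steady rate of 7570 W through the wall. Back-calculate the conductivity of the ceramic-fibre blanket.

Series thermal resistances:
R_inner film = 1/(h_i·A) = 1/(620×35.2) = 4.582×10^-5 K/W
R_carbon steel = L/(kA) = 0.0031/(48.7×35.2) = 1.808×10^-6 K/W
Sum of known resistances R_other = 4.763×10^-5 K/W
Total R = ΔT/Q = 145/7570 = 0.01915 K/W
R_ceramic-fibre blanket = R_total − R_other = 0.01911 K/W
k = L/(R·A) = 0.08/(0.01911×35.2)

k ≈ 0.119 W/(m·K)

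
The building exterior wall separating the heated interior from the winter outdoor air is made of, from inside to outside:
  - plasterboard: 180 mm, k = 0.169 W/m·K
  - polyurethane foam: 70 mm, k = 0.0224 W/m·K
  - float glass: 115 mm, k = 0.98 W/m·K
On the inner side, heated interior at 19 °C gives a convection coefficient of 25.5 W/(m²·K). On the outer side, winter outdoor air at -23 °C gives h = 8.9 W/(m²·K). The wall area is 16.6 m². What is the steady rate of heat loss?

Using the resistance-network approach (series):
R_inner film = 1/(h_i·A) = 1/(25.5×16.6) = 0.002362 K/W
R_plasterboard = L/(kA) = 0.18/(0.169×16.6) = 0.06416 K/W
R_polyurethane foam = L/(kA) = 0.07/(0.0224×16.6) = 0.1883 K/W
R_float glass = L/(kA) = 0.115/(0.98×16.6) = 0.007069 K/W
R_outer film = 1/(h_o·A) = 1/(8.9×16.6) = 0.006769 K/W
R_total = 0.2686 K/W
Q = ΔT / R_total = 42 / 0.2686

Q ≈ 156 W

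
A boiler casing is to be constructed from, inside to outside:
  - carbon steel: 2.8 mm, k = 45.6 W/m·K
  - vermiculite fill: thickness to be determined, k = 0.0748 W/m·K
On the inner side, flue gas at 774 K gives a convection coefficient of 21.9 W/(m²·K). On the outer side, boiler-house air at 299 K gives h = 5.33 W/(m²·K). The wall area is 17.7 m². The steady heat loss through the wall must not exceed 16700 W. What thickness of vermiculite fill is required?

L ≈ 20.2 mm

Using the resistance-network approach (series):
R_inner film = 1/(h_i·A) = 1/(21.9×17.7) = 0.00258 K/W
R_carbon steel = L/(kA) = 0.0028/(45.6×17.7) = 3.469×10^-6 K/W
R_outer film = 1/(h_o·A) = 1/(5.33×17.7) = 0.0106 K/W
Sum of the known resistances R_other = 0.01318 K/W
Required total resistance R_tot = ΔT/Q_allow = 475/16700 = 0.02844 K/W
R_vermiculite fill = R_tot − R_other = 0.01526 K/W
L = R·k·A = 0.01526×0.0748×17.7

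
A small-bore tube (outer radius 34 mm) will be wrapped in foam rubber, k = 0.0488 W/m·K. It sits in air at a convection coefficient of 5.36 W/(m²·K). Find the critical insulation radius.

r_cr ≈ 9.1 mm

For a cylinder r_cr = k/h = 0.0488/5.36
r_cr = 9.1 mm; since the bare radius (34 mm) is above r_cr, any added insulation will reduce heat loss.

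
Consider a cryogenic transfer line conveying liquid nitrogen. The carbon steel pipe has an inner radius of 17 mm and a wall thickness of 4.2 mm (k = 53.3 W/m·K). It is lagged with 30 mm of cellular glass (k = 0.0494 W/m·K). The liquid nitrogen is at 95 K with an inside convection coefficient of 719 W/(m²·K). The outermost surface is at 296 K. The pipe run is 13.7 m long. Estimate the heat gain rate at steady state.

Treating each annulus and film as a series resistance:
R_inner film = 1/(h_i·2πr₁L) = 1/(719×2π×0.017×13.7) = 9.504×10^-4 K/W
R_carbon steel pipe wall = ln(21.2/17)/(2π×53.3×13.7) = 4.812×10^-5 K/W
R_cellular glass = ln(51.2/21.2)/(2π×0.0494×13.7) = 0.2074 K/W
R_total = 0.2084 K/W
Q = ΔT/R_total = 201/0.2084

Q ≈ 965 W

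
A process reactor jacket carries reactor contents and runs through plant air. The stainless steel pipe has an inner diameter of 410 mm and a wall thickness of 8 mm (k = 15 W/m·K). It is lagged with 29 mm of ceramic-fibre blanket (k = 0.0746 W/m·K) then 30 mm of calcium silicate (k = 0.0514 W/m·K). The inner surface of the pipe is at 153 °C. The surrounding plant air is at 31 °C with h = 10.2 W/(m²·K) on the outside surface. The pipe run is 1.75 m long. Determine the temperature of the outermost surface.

Treating each annulus and film as a series resistance:
R_stainless steel pipe wall = ln(213/205)/(2π×15×1.75) = 2.321×10^-4 K/W
R_ceramic-fibre blanket = ln(242/213)/(2π×0.0746×1.75) = 0.1556 K/W
R_calcium silicate = ln(272/242)/(2π×0.0514×1.75) = 0.2068 K/W
R_outer film = 1/(h_o·2πr_oL) = 1/(10.2×2π×0.272×1.75) = 0.03278 K/W
R_total = 0.3954 K/W
Q = ΔT/R_total = 122/0.3954
Q = 309 W
T_interface = T_inner − Q·ΣR(inner→interface) = 153 − 309×0.3626

T ≈ 41.1 °C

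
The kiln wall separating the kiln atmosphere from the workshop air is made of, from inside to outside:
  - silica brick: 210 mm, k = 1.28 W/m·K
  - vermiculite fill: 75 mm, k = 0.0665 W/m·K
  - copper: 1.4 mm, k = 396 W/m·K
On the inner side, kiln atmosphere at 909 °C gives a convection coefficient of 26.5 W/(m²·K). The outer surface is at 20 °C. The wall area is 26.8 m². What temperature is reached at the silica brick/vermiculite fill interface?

T ≈ 774 °C

Thermal resistances in series:
R_inner film = 1/(h_i·A) = 1/(26.5×26.8) = 0.001408 K/W
R_silica brick = L/(kA) = 0.21/(1.28×26.8) = 0.006122 K/W
R_vermiculite fill = L/(kA) = 0.075/(0.0665×26.8) = 0.04208 K/W
R_copper = L/(kA) = 0.0014/(396×26.8) = 1.319×10^-7 K/W
R_total = 0.04961 K/W;  Q = ΔT/R_total = 889/0.04961 = 17920 W
T_interface = T_inner − Q·ΣR(inner→interface) = 909 − 17900×0.00753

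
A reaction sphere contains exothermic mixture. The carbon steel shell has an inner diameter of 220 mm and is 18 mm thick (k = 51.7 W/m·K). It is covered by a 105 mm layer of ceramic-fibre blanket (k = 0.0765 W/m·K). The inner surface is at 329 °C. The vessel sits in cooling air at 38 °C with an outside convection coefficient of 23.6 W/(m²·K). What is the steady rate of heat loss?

Each spherical layer contributes R = (1/r_i − 1/r_o)/(4πk):
R_carbon steel shell = (1/0.11 − 1/0.128)/(4π×51.7) = 0.001968 K/W
R_ceramic-fibre blanket = (1/0.128 − 1/0.233)/(4π×0.0765) = 3.662 K/W
R_outer film = 1/(h·4πr_o²) = 1/(23.6×4π×0.233²) = 0.06211 K/W
R_total = 3.726 K/W
Q = ΔT/R_total = 291/3.726

Q ≈ 78.1 W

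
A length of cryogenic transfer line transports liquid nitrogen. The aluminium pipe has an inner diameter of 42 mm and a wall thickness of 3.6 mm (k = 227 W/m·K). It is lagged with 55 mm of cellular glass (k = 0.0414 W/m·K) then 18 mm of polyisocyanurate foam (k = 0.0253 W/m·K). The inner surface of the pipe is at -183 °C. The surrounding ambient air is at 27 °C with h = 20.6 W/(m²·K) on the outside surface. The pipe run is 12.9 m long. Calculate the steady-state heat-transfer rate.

Q ≈ 461 W

Radial resistances (cylindrical: R_cond = ln(r_o/r_i)/(2πkL), R_conv = 1/(h·2πrL)):
R_aluminium pipe wall = ln(24.6/21)/(2π×227×12.9) = 8.6×10^-6 K/W
R_cellular glass = ln(79.6/24.6)/(2π×0.0414×12.9) = 0.3499 K/W
R_polyisocyanurate foam = ln(97.6/79.6)/(2π×0.0253×12.9) = 0.09941 K/W
R_outer film = 1/(h_o·2πr_oL) = 1/(20.6×2π×0.0976×12.9) = 0.006136 K/W
R_total = 0.4555 K/W
Q = ΔT/R_total = 210/0.4555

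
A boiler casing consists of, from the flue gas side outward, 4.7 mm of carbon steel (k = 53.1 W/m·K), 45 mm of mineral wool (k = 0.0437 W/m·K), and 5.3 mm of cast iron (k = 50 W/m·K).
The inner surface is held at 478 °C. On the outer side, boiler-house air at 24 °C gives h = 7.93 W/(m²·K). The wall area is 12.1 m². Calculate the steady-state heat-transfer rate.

Using the resistance-network approach (series):
R_carbon steel = L/(kA) = 0.0047/(53.1×12.1) = 7.315×10^-6 K/W
R_mineral wool = L/(kA) = 0.045/(0.0437×12.1) = 0.0851 K/W
R_cast iron = L/(kA) = 0.0053/(50×12.1) = 8.76×10^-6 K/W
R_outer film = 1/(h_o·A) = 1/(7.93×12.1) = 0.01042 K/W
R_total = 0.09554 K/W
Q = ΔT / R_total = 454 / 0.09554

Q ≈ 4750 W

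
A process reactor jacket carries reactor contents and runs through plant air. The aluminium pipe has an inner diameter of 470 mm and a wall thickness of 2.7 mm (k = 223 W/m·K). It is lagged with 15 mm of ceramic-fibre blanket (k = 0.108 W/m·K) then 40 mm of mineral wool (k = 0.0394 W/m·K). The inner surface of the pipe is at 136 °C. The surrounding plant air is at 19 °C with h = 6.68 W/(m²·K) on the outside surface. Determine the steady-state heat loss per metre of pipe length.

Per-layer cylindrical resistances, series-summed:
R_aluminium pipe wall = ln(237.7/235)/(2π×223×1) = 8.153×10^-6 K/W
R_ceramic-fibre blanket = ln(252.7/237.7)/(2π×0.108×1) = 0.09018 K/W
R_mineral wool = ln(292.7/252.7)/(2π×0.0394×1) = 0.5936 K/W
R_outer film = 1/(h_o·2πr_oL) = 1/(6.68×2π×0.2927×1) = 0.0814 K/W
R_total = 0.7652 K/W
Q = ΔT/R_total = 117/0.7652

q′ ≈ 153 W/m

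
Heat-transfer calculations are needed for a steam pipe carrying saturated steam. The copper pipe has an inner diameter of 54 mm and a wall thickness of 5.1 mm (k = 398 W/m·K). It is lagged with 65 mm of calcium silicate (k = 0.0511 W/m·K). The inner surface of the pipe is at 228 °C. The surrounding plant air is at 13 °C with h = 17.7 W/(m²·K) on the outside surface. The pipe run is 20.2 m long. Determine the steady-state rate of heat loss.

Q ≈ 1230 W

Cylindrical conduction, so R = ln(r₂/r₁)/(2πkL) per layer, in series:
R_copper pipe wall = ln(32.1/27)/(2π×398×20.2) = 3.425×10^-6 K/W
R_calcium silicate = ln(97.1/32.1)/(2π×0.0511×20.2) = 0.1707 K/W
R_outer film = 1/(h_o·2πr_oL) = 1/(17.7×2π×0.0971×20.2) = 0.004584 K/W
R_total = 0.1753 K/W
Q = ΔT/R_total = 215/0.1753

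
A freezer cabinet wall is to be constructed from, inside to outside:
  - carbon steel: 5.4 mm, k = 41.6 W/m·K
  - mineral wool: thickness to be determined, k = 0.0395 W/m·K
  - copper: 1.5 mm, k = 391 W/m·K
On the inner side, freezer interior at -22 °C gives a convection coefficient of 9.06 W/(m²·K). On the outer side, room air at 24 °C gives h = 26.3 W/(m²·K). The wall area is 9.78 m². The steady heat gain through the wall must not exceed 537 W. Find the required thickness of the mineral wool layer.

Model the wall as resistances in series:
R_inner film = 1/(h_i·A) = 1/(9.06×9.78) = 0.01129 K/W
R_carbon steel = L/(kA) = 0.0054/(41.6×9.78) = 1.327×10^-5 K/W
R_copper = L/(kA) = 0.0015/(391×9.78) = 3.923×10^-7 K/W
R_outer film = 1/(h_o·A) = 1/(26.3×9.78) = 0.003888 K/W
Sum of the known resistances R_other = 0.01519 K/W
Required total resistance R_tot = ΔT/Q_allow = 46/537 = 0.08566 K/W
R_mineral wool = R_tot − R_other = 0.07047 K/W
L = R·k·A = 0.07047×0.0395×9.78

L ≈ 27.2 mm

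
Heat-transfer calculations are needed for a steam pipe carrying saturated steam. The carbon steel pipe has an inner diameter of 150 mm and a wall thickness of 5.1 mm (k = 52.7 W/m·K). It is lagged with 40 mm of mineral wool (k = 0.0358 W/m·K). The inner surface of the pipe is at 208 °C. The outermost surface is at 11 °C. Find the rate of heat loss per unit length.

Per-layer cylindrical resistances, series-summed:
R_carbon steel pipe wall = ln(80.1/75)/(2π×52.7×1) = 1.987×10^-4 K/W
R_mineral wool = ln(120.1/80.1)/(2π×0.0358×1) = 1.801 K/W
R_total = 1.801 K/W
Q = ΔT/R_total = 197/1.801

q′ ≈ 109 W/m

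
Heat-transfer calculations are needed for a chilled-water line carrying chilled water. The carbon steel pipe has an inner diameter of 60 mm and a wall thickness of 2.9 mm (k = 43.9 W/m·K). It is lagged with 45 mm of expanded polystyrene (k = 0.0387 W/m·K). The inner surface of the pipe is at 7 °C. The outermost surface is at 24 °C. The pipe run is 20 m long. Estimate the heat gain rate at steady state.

Per-layer cylindrical resistances, series-summed:
R_carbon steel pipe wall = ln(32.9/30)/(2π×43.9×20) = 1.673×10^-5 K/W
R_expanded polystyrene = ln(77.9/32.9)/(2π×0.0387×20) = 0.1772 K/W
R_total = 0.1773 K/W
Q = ΔT/R_total = 17/0.1773

Q ≈ 95.9 W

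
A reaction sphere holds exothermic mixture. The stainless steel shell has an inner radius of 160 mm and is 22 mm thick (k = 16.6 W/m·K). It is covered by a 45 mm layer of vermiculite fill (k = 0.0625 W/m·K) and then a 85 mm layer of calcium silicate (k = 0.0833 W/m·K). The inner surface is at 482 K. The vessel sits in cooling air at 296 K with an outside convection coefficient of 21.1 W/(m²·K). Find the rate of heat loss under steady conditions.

Q ≈ 72.2 W

For a spherical shell R = (1/r₁ − 1/r₂)/(4πk); film R = 1/(h·4πr²). In series:
R_stainless steel shell = (1/0.16 − 1/0.182)/(4π×16.6) = 0.003622 K/W
R_vermiculite fill = (1/0.182 − 1/0.227)/(4π×0.0625) = 1.387 K/W
R_calcium silicate = (1/0.227 − 1/0.312)/(4π×0.0833) = 1.147 K/W
R_outer film = 1/(h·4πr_o²) = 1/(21.1×4π×0.312²) = 0.03874 K/W
R_total = 2.576 K/W
Q = ΔT/R_total = 186/2.576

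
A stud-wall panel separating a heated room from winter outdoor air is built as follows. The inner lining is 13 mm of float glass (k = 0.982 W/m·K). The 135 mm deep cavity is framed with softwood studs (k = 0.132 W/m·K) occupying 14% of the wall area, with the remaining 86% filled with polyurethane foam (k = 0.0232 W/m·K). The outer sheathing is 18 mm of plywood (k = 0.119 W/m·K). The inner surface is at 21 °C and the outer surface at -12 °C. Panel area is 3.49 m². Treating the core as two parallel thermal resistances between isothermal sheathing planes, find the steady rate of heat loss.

Q ≈ 31.3 W

Sheathing layers in series; stud and cavity paths in parallel between them.
R_inner = 0.013/(0.982×3.49) = 0.003793 K/W
R_stud  = 0.135/(0.132×0.14×3.49) = 2.093 K/W
R_cav   = 0.135/(0.0232×0.86×3.49) = 1.939 K/W
1/R_core = 1/R_stud + 1/R_cav → R_core = 1.007 K/W
R_outer = 0.018/(0.119×3.49) = 0.04334 K/W
R_total = 1.054 K/W
Q = ΔT/R_total = 33/1.054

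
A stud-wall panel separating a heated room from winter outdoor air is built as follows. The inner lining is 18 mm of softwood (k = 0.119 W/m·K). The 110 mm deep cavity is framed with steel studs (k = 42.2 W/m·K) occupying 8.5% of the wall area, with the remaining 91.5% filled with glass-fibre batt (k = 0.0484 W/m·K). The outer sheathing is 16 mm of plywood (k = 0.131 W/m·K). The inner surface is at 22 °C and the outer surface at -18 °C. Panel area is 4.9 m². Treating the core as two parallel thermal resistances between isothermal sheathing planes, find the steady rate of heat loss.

Sheathing layers in series; stud and cavity paths in parallel between them.
R_inner = 0.018/(0.119×4.9) = 0.03087 K/W
R_stud  = 0.11/(42.2×0.085×4.9) = 0.006258 K/W
R_cav   = 0.11/(0.0484×0.915×4.9) = 0.5069 K/W
1/R_core = 1/R_stud + 1/R_cav → R_core = 0.006182 K/W
R_outer = 0.016/(0.131×4.9) = 0.02493 K/W
R_total = 0.06198 K/W
Q = ΔT/R_total = 40/0.06198

Q ≈ 645 W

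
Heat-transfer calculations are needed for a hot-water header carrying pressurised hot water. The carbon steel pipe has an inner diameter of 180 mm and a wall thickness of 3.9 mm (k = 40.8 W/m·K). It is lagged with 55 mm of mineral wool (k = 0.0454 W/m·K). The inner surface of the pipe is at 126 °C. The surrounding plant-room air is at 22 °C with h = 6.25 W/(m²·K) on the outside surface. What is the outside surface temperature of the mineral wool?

For a radial system each layer contributes R = ln(r_out/r_in)/(2πkL); films add R = 1/(hA).
R_carbon steel pipe wall = ln(93.9/90)/(2π×40.8×1) = 1.655×10^-4 K/W
R_mineral wool = ln(148.9/93.9)/(2π×0.0454×1) = 1.616 K/W
R_outer film = 1/(h_o·2πr_oL) = 1/(6.25×2π×0.1489×1) = 0.171 K/W
R_total = 1.787 K/W
Q = ΔT/R_total = 104/1.787
Q = 58.2 W/m
T_interface = T_inner − Q·ΣR(inner→interface) = 126 − 58.2×1.616

T ≈ 32 °C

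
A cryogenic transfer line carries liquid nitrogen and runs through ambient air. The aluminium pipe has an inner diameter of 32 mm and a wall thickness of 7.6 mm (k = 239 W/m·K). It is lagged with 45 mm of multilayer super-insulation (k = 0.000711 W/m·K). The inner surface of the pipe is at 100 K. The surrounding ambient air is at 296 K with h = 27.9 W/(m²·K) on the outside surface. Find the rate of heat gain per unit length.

q′ ≈ 0.82 W/m

Per-layer cylindrical resistances, series-summed:
R_aluminium pipe wall = ln(23.6/16)/(2π×239×1) = 2.588×10^-4 K/W
R_multilayer super-insulation = ln(68.6/23.6)/(2π×0.000711×1) = 238.9 K/W
R_outer film = 1/(h_o·2πr_oL) = 1/(27.9×2π×0.0686×1) = 0.08316 K/W
R_total = 238.9 K/W
Q = ΔT/R_total = 196/238.9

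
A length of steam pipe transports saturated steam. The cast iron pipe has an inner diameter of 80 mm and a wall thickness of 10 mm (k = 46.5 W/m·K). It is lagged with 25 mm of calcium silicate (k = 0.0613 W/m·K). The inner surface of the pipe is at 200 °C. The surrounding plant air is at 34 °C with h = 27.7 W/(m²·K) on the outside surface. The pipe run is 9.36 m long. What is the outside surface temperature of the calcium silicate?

Cylindrical conduction, so R = ln(r₂/r₁)/(2πkL) per layer, in series:
R_cast iron pipe wall = ln(50/40)/(2π×46.5×9.36) = 8.16×10^-5 K/W
R_calcium silicate = ln(75/50)/(2π×0.0613×9.36) = 0.1125 K/W
R_outer film = 1/(h_o·2πr_oL) = 1/(27.7×2π×0.075×9.36) = 0.008185 K/W
R_total = 0.1207 K/W
Q = ΔT/R_total = 166/0.1207
Q = 1370 W
T_interface = T_inner − Q·ΣR(inner→interface) = 200 − 1370×0.1126

T ≈ 45.3 °C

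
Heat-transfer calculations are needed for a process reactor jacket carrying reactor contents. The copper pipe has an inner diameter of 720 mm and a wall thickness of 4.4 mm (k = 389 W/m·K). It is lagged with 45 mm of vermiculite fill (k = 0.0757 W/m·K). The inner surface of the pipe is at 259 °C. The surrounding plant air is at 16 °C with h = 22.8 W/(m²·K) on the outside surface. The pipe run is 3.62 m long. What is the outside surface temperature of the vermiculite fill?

Per-layer cylindrical resistances, series-summed:
R_copper pipe wall = ln(364.4/360)/(2π×389×3.62) = 1.373×10^-6 K/W
R_vermiculite fill = ln(409.4/364.4)/(2π×0.0757×3.62) = 0.06763 K/W
R_outer film = 1/(h_o·2πr_oL) = 1/(22.8×2π×0.4094×3.62) = 0.00471 K/W
R_total = 0.07234 K/W
Q = ΔT/R_total = 243/0.07234
Q = 3360 W
T_interface = T_inner − Q·ΣR(inner→interface) = 259 − 3360×0.06763

T ≈ 31.8 °C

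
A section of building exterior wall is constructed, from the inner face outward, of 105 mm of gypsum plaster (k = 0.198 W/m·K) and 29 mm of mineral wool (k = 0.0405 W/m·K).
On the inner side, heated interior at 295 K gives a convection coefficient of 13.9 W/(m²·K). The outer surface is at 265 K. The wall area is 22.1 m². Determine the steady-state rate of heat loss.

Q ≈ 503 W

Using the resistance-network approach (series):
R_inner film = 1/(h_i·A) = 1/(13.9×22.1) = 0.003255 K/W
R_gypsum plaster = L/(kA) = 0.105/(0.198×22.1) = 0.024 K/W
R_mineral wool = L/(kA) = 0.029/(0.0405×22.1) = 0.0324 K/W
R_total = 0.05965 K/W
Q = ΔT / R_total = 30 / 0.05965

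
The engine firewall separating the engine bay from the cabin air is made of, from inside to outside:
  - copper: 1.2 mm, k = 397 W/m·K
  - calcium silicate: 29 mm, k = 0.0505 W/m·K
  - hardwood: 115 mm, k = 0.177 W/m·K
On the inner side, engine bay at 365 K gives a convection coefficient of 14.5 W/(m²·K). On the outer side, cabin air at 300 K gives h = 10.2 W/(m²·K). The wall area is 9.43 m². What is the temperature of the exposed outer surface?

T ≈ 305 K

Treating each layer as a thermal resistance in series:
R_inner film = 1/(h_i·A) = 1/(14.5×9.43) = 0.007313 K/W
R_copper = L/(kA) = 0.0012/(397×9.43) = 3.205×10^-7 K/W
R_calcium silicate = L/(kA) = 0.029/(0.0505×9.43) = 0.0609 K/W
R_hardwood = L/(kA) = 0.115/(0.177×9.43) = 0.0689 K/W
R_outer film = 1/(h_o·A) = 1/(10.2×9.43) = 0.0104 K/W
R_total = 0.1475 K/W;  Q = ΔT/R_total = 65/0.1475 = 440.7 W
T_interface = T_inner − Q·ΣR(inner→interface) = 365 − 441×0.1371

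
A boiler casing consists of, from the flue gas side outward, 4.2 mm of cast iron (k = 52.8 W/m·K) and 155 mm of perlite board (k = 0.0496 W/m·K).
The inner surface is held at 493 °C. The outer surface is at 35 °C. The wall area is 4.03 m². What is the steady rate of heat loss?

Q ≈ 591 W

Thermal resistances in series:
R_cast iron = L/(kA) = 0.0042/(52.8×4.03) = 1.974×10^-5 K/W
R_perlite board = L/(kA) = 0.155/(0.0496×4.03) = 0.7754 K/W
R_total = 0.7755 K/W
Q = ΔT / R_total = 458 / 0.7755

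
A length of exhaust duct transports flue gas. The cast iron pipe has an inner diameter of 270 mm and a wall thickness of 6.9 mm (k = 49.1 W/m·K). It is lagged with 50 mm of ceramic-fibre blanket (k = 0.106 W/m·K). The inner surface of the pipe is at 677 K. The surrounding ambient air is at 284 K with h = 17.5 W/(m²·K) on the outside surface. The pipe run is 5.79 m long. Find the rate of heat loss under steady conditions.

Radial resistances (cylindrical: R_cond = ln(r_o/r_i)/(2πkL), R_conv = 1/(h·2πrL)):
R_cast iron pipe wall = ln(141.9/135)/(2π×49.1×5.79) = 2.791×10^-5 K/W
R_ceramic-fibre blanket = ln(191.9/141.9)/(2π×0.106×5.79) = 0.07828 K/W
R_outer film = 1/(h_o·2πr_oL) = 1/(17.5×2π×0.1919×5.79) = 0.008185 K/W
R_total = 0.08649 K/W
Q = ΔT/R_total = 393/0.08649

Q ≈ 4540 W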